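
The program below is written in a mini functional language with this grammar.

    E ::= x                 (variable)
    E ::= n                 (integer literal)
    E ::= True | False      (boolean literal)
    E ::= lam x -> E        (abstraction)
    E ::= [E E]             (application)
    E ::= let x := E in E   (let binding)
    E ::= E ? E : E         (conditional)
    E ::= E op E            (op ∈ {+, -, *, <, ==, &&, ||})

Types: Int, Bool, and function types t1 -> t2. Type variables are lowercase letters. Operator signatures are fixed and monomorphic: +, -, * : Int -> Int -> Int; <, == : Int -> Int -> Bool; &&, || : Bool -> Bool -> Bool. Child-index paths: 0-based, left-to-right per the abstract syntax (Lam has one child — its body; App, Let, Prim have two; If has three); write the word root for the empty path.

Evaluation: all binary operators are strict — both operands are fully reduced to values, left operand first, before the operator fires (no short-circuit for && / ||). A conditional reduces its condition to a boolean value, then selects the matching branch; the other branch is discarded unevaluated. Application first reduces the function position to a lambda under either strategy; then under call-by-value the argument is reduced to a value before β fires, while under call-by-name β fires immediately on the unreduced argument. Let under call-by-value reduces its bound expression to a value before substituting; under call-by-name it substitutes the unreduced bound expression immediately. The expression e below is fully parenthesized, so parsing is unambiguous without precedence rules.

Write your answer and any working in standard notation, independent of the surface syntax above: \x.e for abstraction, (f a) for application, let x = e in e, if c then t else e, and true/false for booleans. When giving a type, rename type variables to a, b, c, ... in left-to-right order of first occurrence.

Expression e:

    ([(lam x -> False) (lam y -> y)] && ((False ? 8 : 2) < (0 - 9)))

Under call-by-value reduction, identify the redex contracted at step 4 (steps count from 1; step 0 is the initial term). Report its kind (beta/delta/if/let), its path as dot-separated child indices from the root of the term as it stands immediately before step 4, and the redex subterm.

Derivation:
step 0: (((\x.false) (\y.y)) && ((if false then 8 else 2) < (0 - 9)))
step 1: [beta@0] (false && ((if false then 8 else 2) < (0 - 9)))
step 2: [if@1.0] (false && (2 < (0 - 9)))
step 3: [delta@1.1] (false && (2 < -9))
step 4: [delta@1] (false && false)

Answer: delta at 1 : (2 < -9)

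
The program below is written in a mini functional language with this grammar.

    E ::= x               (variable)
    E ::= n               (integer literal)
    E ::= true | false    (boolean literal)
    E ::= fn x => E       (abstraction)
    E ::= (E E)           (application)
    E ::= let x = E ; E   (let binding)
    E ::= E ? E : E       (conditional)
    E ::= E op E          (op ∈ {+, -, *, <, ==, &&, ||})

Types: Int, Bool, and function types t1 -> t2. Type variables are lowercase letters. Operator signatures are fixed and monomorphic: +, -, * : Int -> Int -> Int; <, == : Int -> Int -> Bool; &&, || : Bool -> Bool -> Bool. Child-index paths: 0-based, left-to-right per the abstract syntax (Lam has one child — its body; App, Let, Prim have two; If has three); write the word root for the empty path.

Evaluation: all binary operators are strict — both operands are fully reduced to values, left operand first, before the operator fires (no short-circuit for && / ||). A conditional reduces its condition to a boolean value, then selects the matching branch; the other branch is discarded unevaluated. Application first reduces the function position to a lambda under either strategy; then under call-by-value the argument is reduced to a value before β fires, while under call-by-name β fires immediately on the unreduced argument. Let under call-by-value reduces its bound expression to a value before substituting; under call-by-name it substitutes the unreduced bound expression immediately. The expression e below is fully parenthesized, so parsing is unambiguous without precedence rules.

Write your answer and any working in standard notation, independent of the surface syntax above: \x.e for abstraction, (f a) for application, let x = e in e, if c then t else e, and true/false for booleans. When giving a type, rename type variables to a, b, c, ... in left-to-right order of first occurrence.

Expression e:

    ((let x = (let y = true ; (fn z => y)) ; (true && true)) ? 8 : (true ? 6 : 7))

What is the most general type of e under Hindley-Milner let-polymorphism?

Answer: Int

Working:
let y : Bool
y : Bool
\z._ : a -> Bool
let x : forall. a -> Bool
  unify Bool ~ Bool
  unify Bool ~ Bool
  unify Bool ~ Bool
  unify Bool ~ Bool
  unify Int ~ Int
  unify Int ~ Int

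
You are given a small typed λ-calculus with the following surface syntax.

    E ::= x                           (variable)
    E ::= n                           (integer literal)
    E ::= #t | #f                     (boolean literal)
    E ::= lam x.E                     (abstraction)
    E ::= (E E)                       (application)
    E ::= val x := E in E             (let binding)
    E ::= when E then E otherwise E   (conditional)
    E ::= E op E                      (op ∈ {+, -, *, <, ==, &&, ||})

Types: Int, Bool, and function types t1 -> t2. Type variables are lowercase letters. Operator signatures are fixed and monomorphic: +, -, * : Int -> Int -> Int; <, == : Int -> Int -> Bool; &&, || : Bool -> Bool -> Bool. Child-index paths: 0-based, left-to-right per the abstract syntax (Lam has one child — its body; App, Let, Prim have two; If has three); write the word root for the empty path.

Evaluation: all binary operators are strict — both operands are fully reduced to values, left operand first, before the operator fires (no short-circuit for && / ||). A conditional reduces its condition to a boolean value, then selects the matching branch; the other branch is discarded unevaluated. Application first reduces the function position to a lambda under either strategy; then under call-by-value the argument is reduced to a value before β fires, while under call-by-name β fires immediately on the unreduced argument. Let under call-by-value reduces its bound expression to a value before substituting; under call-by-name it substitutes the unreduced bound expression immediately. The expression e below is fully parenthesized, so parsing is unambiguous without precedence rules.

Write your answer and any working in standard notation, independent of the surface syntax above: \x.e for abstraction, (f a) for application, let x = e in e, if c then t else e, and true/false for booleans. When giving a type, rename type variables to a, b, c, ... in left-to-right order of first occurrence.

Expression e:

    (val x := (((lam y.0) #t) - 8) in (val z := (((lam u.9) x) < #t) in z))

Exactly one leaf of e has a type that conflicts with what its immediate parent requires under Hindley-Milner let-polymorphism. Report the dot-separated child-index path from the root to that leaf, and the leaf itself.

Trace:
\y._ : a -> Int
  unify a -> Int ~ Bool -> b
  unify a ~ Bool
  unify Int ~ b
_ _ : Int
  unify Int ~ Int
  unify Int ~ Int
let x : Int
\u._ : c -> Int
x : Int
  unify c -> Int ~ Int -> d
  unify c ~ Int
  unify Int ~ d
_ _ : Int
  unify Int ~ Int
  unify Bool ~ Int
  FAIL: mismatch Bool ~ Int

Answer: 1.0.1 : true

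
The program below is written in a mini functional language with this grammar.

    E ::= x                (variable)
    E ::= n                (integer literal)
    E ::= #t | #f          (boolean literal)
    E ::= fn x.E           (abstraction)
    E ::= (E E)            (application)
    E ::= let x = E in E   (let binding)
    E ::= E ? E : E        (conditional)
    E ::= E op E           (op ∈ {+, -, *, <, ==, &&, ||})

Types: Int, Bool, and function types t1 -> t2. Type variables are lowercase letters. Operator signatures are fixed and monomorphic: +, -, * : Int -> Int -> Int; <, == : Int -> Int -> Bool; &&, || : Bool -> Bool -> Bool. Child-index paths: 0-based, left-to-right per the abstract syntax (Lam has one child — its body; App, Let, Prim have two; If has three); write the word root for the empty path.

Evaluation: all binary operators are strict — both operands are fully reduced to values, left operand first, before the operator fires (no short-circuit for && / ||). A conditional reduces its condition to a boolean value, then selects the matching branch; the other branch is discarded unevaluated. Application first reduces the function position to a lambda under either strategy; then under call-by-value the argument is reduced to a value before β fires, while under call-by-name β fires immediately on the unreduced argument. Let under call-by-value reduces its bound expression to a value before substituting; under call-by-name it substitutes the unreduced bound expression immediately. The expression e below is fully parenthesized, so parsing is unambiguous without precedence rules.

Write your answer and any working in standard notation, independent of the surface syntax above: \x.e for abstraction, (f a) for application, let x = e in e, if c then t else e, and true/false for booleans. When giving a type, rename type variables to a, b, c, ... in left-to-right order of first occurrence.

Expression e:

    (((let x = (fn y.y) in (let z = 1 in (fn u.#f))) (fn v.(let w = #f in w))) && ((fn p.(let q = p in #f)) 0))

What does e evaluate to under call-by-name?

Answer: false

Working:
step 0: (((let x = (\y.y) in (let z = 1 in (\u.false))) (\v.(let w = false in w))) && ((\p.(let q = p in false)) 0))
step 1: [let@0.0] (((let z = 1 in (\u.false)) (\v.(let w = false in w))) && ((\p.(let q = p in false)) 0))
step 2: [let@0.0] (((\u.false) (\v.(let w = false in w))) && ((\p.(let q = p in false)) 0))
step 3: [beta@0] (false && ((\p.(let q = p in false)) 0))
step 4: [beta@1] (false && (let q = 0 in false))
step 5: [let@1] (false && false)
step 6: [delta@root] false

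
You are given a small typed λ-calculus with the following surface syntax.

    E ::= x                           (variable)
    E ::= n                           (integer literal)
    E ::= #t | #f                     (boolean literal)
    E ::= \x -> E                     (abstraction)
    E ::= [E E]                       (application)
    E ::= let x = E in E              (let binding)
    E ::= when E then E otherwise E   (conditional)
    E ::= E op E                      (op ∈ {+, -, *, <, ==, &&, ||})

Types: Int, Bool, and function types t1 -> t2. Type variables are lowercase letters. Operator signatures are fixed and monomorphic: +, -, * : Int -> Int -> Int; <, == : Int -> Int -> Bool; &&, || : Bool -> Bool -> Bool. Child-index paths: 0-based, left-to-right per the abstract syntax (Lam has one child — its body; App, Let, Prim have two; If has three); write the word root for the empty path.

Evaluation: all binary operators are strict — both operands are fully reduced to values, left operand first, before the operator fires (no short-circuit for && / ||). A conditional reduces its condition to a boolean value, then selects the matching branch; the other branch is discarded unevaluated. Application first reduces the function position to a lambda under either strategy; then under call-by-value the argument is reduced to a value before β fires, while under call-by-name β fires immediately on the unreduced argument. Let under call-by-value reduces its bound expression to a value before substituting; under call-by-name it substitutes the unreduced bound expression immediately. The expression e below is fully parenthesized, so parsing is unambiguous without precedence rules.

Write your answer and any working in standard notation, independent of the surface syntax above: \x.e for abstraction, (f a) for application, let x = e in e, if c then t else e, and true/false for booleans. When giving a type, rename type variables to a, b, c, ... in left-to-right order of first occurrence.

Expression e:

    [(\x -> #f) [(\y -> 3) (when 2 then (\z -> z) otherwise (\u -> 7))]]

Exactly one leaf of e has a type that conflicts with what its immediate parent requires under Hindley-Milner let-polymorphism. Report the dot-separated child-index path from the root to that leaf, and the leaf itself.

Working:
\x._ : a -> Bool
\y._ : b -> Int
  unify Int ~ Bool
  FAIL: mismatch Int ~ Bool

Answer: 1.1.0 : 2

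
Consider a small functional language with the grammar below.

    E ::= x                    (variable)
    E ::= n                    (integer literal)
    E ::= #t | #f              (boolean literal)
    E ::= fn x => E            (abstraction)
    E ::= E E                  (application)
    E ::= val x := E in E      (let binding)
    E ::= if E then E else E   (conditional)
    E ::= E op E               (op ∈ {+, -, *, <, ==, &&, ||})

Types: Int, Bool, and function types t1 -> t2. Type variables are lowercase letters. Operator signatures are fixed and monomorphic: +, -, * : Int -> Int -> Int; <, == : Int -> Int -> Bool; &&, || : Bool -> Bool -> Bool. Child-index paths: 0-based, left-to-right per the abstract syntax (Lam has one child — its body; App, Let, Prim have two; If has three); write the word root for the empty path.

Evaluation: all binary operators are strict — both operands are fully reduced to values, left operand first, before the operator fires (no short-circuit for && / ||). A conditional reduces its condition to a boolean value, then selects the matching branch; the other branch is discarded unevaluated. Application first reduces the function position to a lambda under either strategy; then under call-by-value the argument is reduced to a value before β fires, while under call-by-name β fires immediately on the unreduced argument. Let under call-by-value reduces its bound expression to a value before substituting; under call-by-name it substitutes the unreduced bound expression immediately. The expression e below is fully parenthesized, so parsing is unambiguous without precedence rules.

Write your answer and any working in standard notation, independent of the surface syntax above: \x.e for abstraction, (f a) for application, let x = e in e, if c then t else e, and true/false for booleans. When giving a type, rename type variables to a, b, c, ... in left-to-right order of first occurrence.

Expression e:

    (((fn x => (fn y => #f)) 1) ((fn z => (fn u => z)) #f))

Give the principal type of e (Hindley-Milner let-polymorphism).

Working:
\y._ : b -> Bool
\x._ : a -> b -> Bool
  unify a -> b -> Bool ~ Int -> c
  unify a ~ Int
  unify b -> Bool ~ c
_ _ : b -> Bool
z : d
\u._ : e -> d
\z._ : d -> e -> d
  unify d -> e -> d ~ Bool -> f
  unify d ~ Bool
  unify e -> Bool ~ f
_ _ : e -> Bool
  unify b -> Bool ~ (e -> Bool) -> g
  unify b ~ e -> Bool
  unify Bool ~ g
_ _ : Bool

Answer: Bool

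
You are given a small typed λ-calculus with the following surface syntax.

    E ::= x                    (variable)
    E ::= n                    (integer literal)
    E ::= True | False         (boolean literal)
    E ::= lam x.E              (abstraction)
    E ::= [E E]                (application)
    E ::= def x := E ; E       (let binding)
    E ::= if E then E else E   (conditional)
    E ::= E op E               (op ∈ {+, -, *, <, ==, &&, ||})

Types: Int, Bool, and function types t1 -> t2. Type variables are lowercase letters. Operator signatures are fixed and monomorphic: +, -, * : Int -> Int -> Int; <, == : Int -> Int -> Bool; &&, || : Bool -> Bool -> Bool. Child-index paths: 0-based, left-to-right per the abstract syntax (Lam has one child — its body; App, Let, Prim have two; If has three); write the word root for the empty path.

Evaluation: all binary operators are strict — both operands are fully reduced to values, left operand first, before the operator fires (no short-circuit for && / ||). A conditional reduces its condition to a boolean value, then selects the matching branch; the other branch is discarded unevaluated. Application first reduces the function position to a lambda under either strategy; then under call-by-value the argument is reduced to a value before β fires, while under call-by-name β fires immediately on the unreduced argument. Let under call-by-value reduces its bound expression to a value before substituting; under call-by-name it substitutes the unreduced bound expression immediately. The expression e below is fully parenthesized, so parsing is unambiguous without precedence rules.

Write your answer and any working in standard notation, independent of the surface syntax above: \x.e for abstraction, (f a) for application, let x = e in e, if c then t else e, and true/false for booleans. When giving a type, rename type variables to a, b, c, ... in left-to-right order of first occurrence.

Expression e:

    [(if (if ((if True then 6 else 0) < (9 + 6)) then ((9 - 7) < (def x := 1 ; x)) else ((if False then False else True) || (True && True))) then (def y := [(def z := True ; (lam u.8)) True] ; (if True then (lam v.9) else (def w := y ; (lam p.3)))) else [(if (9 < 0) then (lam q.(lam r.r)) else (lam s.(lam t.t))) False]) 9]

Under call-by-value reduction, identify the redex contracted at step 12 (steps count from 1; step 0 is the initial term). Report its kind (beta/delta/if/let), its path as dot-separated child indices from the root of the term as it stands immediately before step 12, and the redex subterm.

Trace:
step 0: ((if (if ((if true then 6 else 0) < (9 + 6)) then ((9 - 7) < (let x = 1 in x)) else ((if false then false else true) || (true && true))) then (let y = ((let z = true in (\u.8)) true) in (if true then (\v.9) else (let w = y in (\p.3)))) else ((if (9 < 0) then (\q.(\r.r)) else (\s.(\t.t))) false)) 9)
step 1: [if@0.0.0.0] ((if (if (6 < (9 + 6)) then ((9 - 7) < (let x = 1 in x)) else ((if false then false else true) || (true && true))) then (let y = ((let z = true in (\u.8)) true) in (if true then (\v.9) else (let w = y in (\p.3)))) else ((if (9 < 0) then (\q.(\r.r)) else (\s.(\t.t))) false)) 9)
step 2: [delta@0.0.0.1] ((if (if (6 < 15) then ((9 - 7) < (let x = 1 in x)) else ((if false then false else true) || (true && true))) then (let y = ((let z = true in (\u.8)) true) in (if true then (\v.9) else (let w = y in (\p.3)))) else ((if (9 < 0) then (\q.(\r.r)) else (\s.(\t.t))) false)) 9)
step 3: [delta@0.0.0] ((if (if true then ((9 - 7) < (let x = 1 in x)) else ((if false then false else true) || (true && true))) then (let y = ((let z = true in (\u.8)) true) in (if true then (\v.9) else (let w = y in (\p.3)))) else ((if (9 < 0) then (\q.(\r.r)) else (\s.(\t.t))) false)) 9)
step 4: [if@0.0] ((if ((9 - 7) < (let x = 1 in x)) then (let y = ((let z = true in (\u.8)) true) in (if true then (\v.9) else (let w = y in (\p.3)))) else ((if (9 < 0) then (\q.(\r.r)) else (\s.(\t.t))) false)) 9)
step 5: [delta@0.0.0] ((if (2 < (let x = 1 in x)) then (let y = ((let z = true in (\u.8)) true) in (if true then (\v.9) else (let w = y in (\p.3)))) else ((if (9 < 0) then (\q.(\r.r)) else (\s.(\t.t))) false)) 9)
step 6: [let@0.0.1] ((if (2 < 1) then (let y = ((let z = true in (\u.8)) true) in (if true then (\v.9) else (let w = y in (\p.3)))) else ((if (9 < 0) then (\q.(\r.r)) else (\s.(\t.t))) false)) 9)
step 7: [delta@0.0] ((if false then (let y = ((let z = true in (\u.8)) true) in (if true then (\v.9) else (let w = y in (\p.3)))) else ((if (9 < 0) then (\q.(\r.r)) else (\s.(\t.t))) false)) 9)
step 8: [if@0] (((if (9 < 0) then (\q.(\r.r)) else (\s.(\t.t))) false) 9)
step 9: [delta@0.0.0] (((if false then (\q.(\r.r)) else (\s.(\t.t))) false) 9)
step 10: [if@0.0] (((\s.(\t.t)) false) 9)
step 11: [beta@0] ((\t.t) 9)
step 12: [beta@root] 9

Answer: beta at root : ((\t.t) 9)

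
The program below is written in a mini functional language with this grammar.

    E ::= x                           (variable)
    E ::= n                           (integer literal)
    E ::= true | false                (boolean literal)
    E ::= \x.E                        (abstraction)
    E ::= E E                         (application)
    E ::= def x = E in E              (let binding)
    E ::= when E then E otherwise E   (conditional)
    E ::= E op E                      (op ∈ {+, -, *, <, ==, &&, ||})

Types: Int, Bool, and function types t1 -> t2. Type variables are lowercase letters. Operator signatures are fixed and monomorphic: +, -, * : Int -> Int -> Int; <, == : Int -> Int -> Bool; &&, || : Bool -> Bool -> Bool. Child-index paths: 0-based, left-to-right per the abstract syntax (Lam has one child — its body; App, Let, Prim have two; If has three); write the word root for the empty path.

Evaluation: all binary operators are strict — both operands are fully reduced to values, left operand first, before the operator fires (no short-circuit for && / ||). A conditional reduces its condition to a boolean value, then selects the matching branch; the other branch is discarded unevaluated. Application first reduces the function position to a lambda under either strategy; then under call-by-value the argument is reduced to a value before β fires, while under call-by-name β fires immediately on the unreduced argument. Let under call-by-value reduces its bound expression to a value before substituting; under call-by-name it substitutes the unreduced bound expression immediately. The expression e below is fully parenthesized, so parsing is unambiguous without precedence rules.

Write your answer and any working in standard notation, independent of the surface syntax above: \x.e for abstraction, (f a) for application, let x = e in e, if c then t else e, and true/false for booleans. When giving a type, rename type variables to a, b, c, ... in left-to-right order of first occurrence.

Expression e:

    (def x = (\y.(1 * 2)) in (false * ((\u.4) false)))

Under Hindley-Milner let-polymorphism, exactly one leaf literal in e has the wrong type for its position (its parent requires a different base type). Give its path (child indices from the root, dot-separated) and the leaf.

Derivation:
  unify Int ~ Int
  unify Int ~ Int
\y._ : a -> Int
let x : forall. a -> Int
  unify Bool ~ Int
  FAIL: mismatch Bool ~ Int

Answer: 1.0 : false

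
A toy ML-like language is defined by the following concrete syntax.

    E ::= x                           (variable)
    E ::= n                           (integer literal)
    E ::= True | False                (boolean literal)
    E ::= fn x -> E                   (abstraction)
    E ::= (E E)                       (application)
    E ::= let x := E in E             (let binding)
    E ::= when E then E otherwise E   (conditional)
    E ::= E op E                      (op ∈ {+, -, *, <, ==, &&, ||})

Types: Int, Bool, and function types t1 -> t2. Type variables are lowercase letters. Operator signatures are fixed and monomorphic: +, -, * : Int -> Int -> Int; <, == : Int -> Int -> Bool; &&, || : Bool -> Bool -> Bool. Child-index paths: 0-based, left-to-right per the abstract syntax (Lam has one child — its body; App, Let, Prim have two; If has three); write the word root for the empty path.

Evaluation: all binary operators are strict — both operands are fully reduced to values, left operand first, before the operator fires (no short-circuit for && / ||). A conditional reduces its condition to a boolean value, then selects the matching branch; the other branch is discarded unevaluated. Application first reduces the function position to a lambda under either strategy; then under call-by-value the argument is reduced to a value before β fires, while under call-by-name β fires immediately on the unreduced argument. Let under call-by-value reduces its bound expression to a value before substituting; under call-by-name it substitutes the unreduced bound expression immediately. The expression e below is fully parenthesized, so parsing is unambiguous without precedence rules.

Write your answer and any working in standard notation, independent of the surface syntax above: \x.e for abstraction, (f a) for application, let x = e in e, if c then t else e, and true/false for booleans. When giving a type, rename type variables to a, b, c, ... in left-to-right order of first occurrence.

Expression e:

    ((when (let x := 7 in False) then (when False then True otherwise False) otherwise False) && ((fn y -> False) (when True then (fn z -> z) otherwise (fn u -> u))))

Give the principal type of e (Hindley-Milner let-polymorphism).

Answer: Bool

Derivation:
let x : Int
  unify Bool ~ Bool
  unify Bool ~ Bool
  unify Bool ~ Bool
  unify Bool ~ Bool
  unify Bool ~ Bool
\y._ : a -> Bool
  unify Bool ~ Bool
z : b
\z._ : b -> b
u : c
\u._ : c -> c
  unify b -> b ~ c -> c
  unify b ~ c
  unify c ~ c
  unify a -> Bool ~ (c -> c) -> d
  unify a ~ c -> c
  unify Bool ~ d
_ _ : Bool
  unify Bool ~ Bool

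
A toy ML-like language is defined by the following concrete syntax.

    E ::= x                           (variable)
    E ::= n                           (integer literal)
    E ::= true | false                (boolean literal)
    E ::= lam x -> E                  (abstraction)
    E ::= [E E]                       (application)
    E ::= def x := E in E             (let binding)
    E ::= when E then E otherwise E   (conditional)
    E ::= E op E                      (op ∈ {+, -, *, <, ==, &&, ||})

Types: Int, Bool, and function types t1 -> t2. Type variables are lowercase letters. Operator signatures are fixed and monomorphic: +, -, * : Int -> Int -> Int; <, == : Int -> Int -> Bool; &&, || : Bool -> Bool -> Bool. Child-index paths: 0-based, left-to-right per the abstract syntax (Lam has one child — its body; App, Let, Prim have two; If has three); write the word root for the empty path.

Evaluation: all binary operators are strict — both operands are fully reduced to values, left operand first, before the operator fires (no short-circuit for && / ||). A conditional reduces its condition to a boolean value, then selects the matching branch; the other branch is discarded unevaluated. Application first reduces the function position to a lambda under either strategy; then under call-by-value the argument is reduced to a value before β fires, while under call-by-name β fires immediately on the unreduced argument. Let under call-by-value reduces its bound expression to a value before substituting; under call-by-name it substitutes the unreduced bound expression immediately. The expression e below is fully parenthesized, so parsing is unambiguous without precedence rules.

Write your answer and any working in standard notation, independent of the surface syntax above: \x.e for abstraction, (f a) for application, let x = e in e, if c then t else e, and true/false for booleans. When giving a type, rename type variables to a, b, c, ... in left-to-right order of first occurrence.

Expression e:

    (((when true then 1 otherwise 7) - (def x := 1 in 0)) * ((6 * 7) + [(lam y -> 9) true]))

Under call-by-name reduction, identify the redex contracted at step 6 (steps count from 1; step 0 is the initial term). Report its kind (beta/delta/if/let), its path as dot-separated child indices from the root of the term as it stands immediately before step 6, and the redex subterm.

Derivation:
step 0: (((if true then 1 else 7) - (let x = 1 in 0)) * ((6 * 7) + ((\y.9) true)))
step 1: [if@0.0] ((1 - (let x = 1 in 0)) * ((6 * 7) + ((\y.9) true)))
step 2: [let@0.1] ((1 - 0) * ((6 * 7) + ((\y.9) true)))
step 3: [delta@0] (1 * ((6 * 7) + ((\y.9) true)))
step 4: [delta@1.0] (1 * (42 + ((\y.9) true)))
step 5: [beta@1.1] (1 * (42 + 9))
step 6: [delta@1] (1 * 51)

Answer: delta at 1 : (42 + 9)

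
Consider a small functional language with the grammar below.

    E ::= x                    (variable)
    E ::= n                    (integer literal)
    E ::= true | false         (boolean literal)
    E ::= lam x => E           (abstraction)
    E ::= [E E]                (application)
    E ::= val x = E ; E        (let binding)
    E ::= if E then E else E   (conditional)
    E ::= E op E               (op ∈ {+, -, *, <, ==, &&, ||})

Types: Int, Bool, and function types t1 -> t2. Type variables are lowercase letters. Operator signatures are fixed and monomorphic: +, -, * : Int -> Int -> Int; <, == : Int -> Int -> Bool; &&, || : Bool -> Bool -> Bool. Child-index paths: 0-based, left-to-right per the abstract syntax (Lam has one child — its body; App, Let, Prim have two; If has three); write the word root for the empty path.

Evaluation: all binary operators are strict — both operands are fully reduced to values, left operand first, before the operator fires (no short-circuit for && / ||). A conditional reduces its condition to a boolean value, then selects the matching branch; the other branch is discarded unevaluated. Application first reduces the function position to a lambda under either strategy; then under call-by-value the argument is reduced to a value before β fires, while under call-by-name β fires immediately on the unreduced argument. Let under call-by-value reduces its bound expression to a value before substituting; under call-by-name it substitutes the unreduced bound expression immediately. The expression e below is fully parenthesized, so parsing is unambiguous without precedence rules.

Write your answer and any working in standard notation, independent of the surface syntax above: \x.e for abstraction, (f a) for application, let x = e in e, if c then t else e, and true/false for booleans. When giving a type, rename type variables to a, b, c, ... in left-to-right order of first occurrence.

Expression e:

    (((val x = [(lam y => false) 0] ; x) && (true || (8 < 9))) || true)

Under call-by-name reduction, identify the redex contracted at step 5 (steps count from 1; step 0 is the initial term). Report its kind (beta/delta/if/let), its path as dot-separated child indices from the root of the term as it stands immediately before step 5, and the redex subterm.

Working:
step 0: (((let x = ((\y.false) 0) in x) && (true || (8 < 9))) || true)
step 1: [let@0.0] ((((\y.false) 0) && (true || (8 < 9))) || true)
step 2: [beta@0.0] ((false && (true || (8 < 9))) || true)
step 3: [delta@0.1.1] ((false && (true || true)) || true)
step 4: [delta@0.1] ((false && true) || true)
step 5: [delta@0] (false || true)

Answer: delta at 0 : (false && true)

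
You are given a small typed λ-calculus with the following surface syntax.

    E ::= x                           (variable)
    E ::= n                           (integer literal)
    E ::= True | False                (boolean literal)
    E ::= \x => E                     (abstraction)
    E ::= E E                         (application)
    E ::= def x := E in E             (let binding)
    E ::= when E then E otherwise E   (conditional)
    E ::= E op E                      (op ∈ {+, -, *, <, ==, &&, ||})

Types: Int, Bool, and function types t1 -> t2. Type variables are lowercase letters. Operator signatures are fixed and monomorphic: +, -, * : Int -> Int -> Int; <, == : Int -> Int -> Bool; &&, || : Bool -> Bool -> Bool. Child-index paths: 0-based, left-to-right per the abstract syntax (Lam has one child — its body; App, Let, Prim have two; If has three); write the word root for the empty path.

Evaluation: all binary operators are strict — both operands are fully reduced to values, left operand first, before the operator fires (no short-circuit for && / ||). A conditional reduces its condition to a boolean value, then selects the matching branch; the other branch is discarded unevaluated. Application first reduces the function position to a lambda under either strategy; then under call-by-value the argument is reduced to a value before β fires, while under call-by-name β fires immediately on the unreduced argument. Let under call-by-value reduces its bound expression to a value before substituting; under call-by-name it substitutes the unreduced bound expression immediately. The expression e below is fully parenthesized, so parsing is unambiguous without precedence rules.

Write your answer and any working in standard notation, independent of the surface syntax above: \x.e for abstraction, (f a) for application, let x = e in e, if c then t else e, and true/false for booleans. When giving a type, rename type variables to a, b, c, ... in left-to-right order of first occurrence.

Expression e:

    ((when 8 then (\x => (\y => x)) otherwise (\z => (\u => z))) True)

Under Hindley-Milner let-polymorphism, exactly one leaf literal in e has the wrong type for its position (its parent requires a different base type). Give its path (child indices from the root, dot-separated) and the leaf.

Working:
  unify Int ~ Bool
  FAIL: mismatch Int ~ Bool

Answer: 0.0 : 8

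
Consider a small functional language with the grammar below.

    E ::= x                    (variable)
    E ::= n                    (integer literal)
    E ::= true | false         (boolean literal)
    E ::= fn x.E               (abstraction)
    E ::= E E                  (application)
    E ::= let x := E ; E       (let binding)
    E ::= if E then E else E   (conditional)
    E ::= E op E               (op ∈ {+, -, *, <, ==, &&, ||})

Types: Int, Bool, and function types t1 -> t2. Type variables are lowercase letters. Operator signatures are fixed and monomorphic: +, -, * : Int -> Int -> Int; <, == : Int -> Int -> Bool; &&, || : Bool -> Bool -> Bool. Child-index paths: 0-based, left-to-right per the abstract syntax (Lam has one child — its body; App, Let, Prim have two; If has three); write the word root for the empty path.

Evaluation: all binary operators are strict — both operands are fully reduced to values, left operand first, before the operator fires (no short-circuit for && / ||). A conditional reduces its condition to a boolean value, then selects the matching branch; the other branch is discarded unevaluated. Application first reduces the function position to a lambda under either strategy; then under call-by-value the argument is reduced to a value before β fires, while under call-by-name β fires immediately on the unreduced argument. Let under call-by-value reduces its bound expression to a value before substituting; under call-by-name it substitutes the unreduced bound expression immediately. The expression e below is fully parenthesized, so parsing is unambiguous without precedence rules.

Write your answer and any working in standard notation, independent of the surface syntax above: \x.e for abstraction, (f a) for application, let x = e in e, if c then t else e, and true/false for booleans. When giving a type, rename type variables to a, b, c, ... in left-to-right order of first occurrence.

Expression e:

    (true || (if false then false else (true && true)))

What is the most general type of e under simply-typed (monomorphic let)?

Derivation:
  unify Bool ~ Bool
  unify Bool ~ Bool
  unify Bool ~ Bool
  unify Bool ~ Bool
  unify Bool ~ Bool
  unify Bool ~ Bool

Answer: Bool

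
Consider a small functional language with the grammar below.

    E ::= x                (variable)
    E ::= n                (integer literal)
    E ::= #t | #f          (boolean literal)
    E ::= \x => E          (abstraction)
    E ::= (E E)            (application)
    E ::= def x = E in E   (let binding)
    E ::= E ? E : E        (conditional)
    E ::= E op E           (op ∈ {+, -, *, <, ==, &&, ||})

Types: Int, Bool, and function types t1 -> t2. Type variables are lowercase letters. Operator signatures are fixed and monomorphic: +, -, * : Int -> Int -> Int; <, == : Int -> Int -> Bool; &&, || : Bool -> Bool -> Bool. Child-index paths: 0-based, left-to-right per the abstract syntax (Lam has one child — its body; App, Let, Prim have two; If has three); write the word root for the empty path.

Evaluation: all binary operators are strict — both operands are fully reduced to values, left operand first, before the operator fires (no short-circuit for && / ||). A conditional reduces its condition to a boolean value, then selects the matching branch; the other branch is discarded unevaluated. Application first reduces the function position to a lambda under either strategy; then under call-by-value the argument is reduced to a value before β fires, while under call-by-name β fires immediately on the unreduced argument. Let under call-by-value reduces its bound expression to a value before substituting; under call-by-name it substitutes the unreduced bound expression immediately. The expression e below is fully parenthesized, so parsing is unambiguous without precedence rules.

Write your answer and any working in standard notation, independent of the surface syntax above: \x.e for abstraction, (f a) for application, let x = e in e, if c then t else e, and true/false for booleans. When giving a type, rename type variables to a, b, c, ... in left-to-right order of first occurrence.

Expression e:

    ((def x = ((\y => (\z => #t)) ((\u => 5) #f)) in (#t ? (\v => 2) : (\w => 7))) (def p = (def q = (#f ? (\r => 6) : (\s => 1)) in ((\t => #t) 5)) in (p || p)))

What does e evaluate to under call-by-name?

Working:
step 0: ((let x = ((\y.(\z.true)) ((\u.5) false)) in (if true then (\v.2) else (\w.7))) (let p = (let q = (if false then (\r.6) else (\s.1)) in ((\t.true) 5)) in (p || p)))
step 1: [let@0] ((if true then (\v.2) else (\w.7)) (let p = (let q = (if false then (\r.6) else (\s.1)) in ((\t.true) 5)) in (p || p)))
step 2: [if@0] ((\v.2) (let p = (let q = (if false then (\r.6) else (\s.1)) in ((\t.true) 5)) in (p || p)))
step 3: [beta@root] 2

Answer: 2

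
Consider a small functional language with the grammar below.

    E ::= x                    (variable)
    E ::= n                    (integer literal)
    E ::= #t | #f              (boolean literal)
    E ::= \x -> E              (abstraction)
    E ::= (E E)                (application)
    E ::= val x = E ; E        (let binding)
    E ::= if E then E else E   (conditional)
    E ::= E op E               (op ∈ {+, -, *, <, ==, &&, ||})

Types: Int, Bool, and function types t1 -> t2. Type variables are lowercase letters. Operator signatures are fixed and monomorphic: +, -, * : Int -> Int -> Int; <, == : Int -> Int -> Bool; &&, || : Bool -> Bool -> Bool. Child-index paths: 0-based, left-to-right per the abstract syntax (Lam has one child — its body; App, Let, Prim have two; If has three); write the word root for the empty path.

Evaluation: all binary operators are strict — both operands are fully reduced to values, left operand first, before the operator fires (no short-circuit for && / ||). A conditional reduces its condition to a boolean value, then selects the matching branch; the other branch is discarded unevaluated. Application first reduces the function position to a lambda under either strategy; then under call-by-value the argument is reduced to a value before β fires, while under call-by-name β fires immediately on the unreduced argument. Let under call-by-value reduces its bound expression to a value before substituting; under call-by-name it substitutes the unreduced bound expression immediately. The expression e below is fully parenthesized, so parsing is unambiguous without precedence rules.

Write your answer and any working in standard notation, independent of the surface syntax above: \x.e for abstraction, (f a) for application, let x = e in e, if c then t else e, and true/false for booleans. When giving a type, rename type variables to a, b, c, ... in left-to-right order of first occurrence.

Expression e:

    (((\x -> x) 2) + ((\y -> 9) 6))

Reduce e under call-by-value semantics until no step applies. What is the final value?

Answer: 11

Trace:
step 0: (((\x.x) 2) + ((\y.9) 6))
step 1: [beta@0] (2 + ((\y.9) 6))
step 2: [beta@1] (2 + 9)
step 3: [delta@root] 11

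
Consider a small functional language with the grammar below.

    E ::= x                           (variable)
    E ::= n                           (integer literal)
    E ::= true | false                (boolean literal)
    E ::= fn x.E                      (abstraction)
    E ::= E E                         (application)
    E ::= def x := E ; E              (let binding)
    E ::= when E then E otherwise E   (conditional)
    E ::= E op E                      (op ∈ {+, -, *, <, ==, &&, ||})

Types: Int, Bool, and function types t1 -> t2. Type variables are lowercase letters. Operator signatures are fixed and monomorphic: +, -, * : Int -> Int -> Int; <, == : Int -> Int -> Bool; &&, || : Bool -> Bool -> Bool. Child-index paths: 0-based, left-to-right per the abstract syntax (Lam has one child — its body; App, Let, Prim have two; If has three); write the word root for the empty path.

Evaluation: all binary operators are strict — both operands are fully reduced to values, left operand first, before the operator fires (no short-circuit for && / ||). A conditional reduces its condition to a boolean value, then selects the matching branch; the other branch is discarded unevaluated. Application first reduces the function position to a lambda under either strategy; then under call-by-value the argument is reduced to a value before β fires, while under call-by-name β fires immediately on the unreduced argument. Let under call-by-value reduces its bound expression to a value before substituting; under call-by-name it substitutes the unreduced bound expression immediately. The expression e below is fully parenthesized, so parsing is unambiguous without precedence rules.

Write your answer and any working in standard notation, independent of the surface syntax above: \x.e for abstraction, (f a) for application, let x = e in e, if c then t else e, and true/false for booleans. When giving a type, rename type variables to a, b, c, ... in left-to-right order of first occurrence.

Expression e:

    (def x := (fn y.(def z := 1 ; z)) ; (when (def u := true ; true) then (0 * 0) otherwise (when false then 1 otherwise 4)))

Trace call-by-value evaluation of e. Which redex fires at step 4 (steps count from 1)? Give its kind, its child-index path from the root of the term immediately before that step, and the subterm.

Derivation:
step 0: (let x = (\y.(let z = 1 in z)) in (if (let u = true in true) then (0 * 0) else (if false then 1 else 4)))
step 1: [let@root] (if (let u = true in true) then (0 * 0) else (if false then 1 else 4))
step 2: [let@0] (if true then (0 * 0) else (if false then 1 else 4))
step 3: [if@root] (0 * 0)
step 4: [delta@root] 0

Answer: delta at root : (0 * 0)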